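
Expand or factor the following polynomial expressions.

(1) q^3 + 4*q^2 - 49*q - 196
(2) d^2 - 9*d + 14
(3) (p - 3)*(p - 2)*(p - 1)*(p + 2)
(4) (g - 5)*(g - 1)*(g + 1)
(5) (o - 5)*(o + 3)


(1) = (q - 7)*(q + 4)*(q + 7)
(2) = (d - 7)*(d - 2)
(3) = p^4 - 4*p^3 - p^2 + 16*p - 12
(4) = g^3 - 5*g^2 - g + 5
(5) = o^2 - 2*o - 15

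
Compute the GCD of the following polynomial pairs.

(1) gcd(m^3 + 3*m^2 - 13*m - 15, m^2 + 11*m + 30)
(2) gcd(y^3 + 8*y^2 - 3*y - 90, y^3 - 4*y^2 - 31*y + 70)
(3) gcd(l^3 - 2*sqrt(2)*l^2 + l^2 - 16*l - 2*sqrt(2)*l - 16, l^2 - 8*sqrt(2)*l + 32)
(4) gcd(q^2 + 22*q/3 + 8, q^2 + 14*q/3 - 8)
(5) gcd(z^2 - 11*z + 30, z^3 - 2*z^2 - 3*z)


(1) = m + 5
(2) = y + 5
(3) = gcd((l + 1)*(l - 4*sqrt(2))*(l + 2*sqrt(2)), (l - 4*sqrt(2))^2) = l - 4*sqrt(2)
(4) = gcd((q + 4/3)*(q + 6), (q - 4/3)*(q + 6)) = q + 6
(5) = gcd((z - 6)*(z - 5), z*(z - 3)*(z + 1)) = 1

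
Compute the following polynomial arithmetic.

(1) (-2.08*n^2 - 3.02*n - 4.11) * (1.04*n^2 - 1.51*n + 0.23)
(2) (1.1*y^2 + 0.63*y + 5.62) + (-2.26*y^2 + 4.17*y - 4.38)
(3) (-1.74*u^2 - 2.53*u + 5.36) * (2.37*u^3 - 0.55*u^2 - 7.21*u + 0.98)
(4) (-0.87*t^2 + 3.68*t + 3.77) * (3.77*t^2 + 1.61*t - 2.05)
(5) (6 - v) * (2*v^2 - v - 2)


(1) = -2.1632*n^4 - 0.1926*n^2 + 5.5115*n - 0.9453
(2) = -1.16*y^2 + 4.8*y + 1.24
(3) = -4.1238*u^5 - 5.0391*u^4 + 26.6401*u^3 + 13.5881*u^2 - 41.125*u + 5.2528
(4) = -3.2799*t^4 + 12.4729*t^3 + 21.9212*t^2 - 1.4743*t - 7.7285
(5) = -2*v^3 + 13*v^2 - 4*v - 12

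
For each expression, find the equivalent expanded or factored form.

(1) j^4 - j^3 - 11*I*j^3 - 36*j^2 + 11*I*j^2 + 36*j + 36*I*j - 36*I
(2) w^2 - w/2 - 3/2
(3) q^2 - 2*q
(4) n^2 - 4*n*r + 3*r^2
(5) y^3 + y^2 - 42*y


(1) = (j - 1)*(j - 6*I)*(j - 3*I)*(j - 2*I)
(2) = (w - 3/2)*(w + 1)
(3) = q*(q - 2)
(4) = (n - 3*r)*(n - r)
(5) = y*(y - 6)*(y + 7)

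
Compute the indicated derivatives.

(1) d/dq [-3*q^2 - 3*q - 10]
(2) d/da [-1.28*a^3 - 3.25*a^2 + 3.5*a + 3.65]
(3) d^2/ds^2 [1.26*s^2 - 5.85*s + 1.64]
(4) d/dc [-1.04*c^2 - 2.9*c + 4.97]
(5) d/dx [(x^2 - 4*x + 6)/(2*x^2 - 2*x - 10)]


(1) = -6*q - 3
(2) = -3.84*a^2 - 6.5*a + 3.5
(3) = 2.52000000000000
(4) = -2.08*c - 2.9
(5) = (3*x^2 - 22*x + 26)/(2*(x^4 - 2*x^3 - 9*x^2 + 10*x + 25))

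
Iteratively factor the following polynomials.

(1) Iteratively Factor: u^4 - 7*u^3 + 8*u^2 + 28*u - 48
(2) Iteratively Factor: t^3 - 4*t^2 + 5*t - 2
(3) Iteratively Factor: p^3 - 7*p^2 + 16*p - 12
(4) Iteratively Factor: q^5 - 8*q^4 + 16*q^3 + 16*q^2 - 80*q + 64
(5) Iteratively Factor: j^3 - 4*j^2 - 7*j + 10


(1) = (u - 3)*(u^3 - 4*u^2 - 4*u + 16) = (u - 4)*(u - 3)*(u^2 - 4) = (u - 4)*(u - 3)*(u + 2)*(u - 2)
(2) = (t - 1)*(t^2 - 3*t + 2) = (t - 2)*(t - 1)*(t - 1)
(3) = (p - 3)*(p^2 - 4*p + 4) = (p - 3)*(p - 2)*(p - 2)
(4) = (q + 2)*(q^4 - 10*q^3 + 36*q^2 - 56*q + 32) = (q - 2)*(q + 2)*(q^3 - 8*q^2 + 20*q - 16) = (q - 2)^2*(q + 2)*(q^2 - 6*q + 8) = (q - 4)*(q - 2)^2*(q + 2)*(q - 2)
(5) = (j - 5)*(j^2 + j - 2) = (j - 5)*(j + 2)*(j - 1)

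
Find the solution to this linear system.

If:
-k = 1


Then:
k = -1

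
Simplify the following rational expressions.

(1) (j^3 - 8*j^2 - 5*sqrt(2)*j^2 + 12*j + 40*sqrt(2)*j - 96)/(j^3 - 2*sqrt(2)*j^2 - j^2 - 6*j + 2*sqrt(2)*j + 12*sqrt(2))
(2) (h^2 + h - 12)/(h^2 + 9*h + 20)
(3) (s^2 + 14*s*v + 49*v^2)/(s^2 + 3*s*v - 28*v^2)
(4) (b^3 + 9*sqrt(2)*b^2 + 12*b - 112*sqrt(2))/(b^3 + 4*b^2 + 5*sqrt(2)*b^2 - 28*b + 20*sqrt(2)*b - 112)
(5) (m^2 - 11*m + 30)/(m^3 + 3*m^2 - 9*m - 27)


(1) = (j^2 + j*(-8 - 3*sqrt(2)) + 24*sqrt(2))/(j^2 - j - 6)
(2) = (h - 3)/(h + 5)
(3) = (s + 7*v)/(s - 4*v)
(4) = (b + 4*sqrt(2))/(b + 4)
(5) = (m^2 - 11*m + 30)/(m^3 + 3*m^2 - 9*m - 27)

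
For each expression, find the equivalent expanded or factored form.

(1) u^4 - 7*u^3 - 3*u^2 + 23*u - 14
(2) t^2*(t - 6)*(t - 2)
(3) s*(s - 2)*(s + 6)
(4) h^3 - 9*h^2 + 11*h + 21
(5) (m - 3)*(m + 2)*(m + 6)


(1) = (u - 7)*(u - 1)^2*(u + 2)
(2) = t^4 - 8*t^3 + 12*t^2
(3) = s^3 + 4*s^2 - 12*s
(4) = (h - 7)*(h - 3)*(h + 1)
(5) = m^3 + 5*m^2 - 12*m - 36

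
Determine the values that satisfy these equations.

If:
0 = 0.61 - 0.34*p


Then:
p = 1.79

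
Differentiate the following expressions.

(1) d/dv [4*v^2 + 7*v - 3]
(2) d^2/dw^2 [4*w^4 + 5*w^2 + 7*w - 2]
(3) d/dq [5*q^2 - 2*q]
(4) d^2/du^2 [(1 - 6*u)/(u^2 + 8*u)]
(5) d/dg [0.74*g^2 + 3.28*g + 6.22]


(1) = 8*v + 7
(2) = 48*w^2 + 10
(3) = 10*q - 2
(4) = 2*(u*(u + 8)*(18*u + 47) - 4*(u + 4)^2*(6*u - 1))/(u^3*(u + 8)^3)
(5) = 1.48*g + 3.28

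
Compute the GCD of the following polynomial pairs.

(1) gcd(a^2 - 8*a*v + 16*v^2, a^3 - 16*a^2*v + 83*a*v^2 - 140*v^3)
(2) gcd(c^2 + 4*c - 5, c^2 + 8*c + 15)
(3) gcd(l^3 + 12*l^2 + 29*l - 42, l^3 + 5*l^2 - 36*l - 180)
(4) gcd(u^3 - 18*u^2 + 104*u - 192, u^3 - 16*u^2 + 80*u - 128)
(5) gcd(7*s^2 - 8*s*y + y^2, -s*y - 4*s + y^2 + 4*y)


(1) = gcd((a - 4*v)^2, (a - 7*v)*(a - 5*v)*(a - 4*v)) = -a + 4*v
(2) = gcd((c - 1)*(c + 5), (c + 3)*(c + 5)) = c + 5
(3) = gcd((l - 1)*(l + 6)*(l + 7), (l - 6)*(l + 5)*(l + 6)) = l + 6
(4) = gcd((u - 8)*(u - 6)*(u - 4), (u - 8)*(u - 4)^2) = u^2 - 12*u + 32
(5) = gcd((-7*s + y)*(-s + y), (-s + y)*(y + 4)) = -s + y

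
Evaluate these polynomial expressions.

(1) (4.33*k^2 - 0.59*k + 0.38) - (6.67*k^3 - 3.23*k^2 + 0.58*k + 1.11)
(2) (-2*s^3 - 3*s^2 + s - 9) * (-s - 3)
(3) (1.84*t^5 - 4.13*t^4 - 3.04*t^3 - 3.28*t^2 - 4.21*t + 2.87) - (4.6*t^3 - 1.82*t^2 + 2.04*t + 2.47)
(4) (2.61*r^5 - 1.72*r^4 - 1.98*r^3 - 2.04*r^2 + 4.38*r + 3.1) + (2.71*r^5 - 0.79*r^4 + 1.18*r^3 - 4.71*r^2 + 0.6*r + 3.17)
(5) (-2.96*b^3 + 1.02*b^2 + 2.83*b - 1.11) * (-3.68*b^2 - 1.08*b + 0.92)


(1) = -6.67*k^3 + 7.56*k^2 - 1.17*k - 0.73
(2) = 2*s^4 + 9*s^3 + 8*s^2 + 6*s + 27
(3) = 1.84*t^5 - 4.13*t^4 - 7.64*t^3 - 1.46*t^2 - 6.25*t + 0.4
(4) = 5.32*r^5 - 2.51*r^4 - 0.8*r^3 - 6.75*r^2 + 4.98*r + 6.27
(5) = 10.8928*b^5 - 0.5568*b^4 - 14.2392*b^3 + 1.9668*b^2 + 3.8024*b - 1.0212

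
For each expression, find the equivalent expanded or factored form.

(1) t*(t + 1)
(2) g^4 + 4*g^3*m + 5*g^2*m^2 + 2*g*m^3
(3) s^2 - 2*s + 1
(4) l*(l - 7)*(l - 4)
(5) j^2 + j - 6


(1) = t^2 + t
(2) = g*(g + m)^2*(g + 2*m)
(3) = (s - 1)^2
(4) = l^3 - 11*l^2 + 28*l
(5) = (j - 2)*(j + 3)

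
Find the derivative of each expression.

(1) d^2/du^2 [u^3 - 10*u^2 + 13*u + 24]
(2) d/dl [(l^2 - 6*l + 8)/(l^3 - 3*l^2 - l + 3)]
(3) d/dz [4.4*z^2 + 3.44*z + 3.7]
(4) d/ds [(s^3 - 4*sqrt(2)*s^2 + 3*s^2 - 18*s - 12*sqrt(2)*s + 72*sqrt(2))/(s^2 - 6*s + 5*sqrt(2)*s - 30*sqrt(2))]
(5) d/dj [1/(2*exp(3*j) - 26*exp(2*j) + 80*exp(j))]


(1) = 6*u - 20
(2) = (-l^4 + 12*l^3 - 43*l^2 + 54*l - 10)/(l^6 - 6*l^5 + 7*l^4 + 12*l^3 - 17*l^2 - 6*l + 9)
(3) = 8.8*z + 3.44
(4) = (s^4 - 12*s^3 + 10*sqrt(2)*s^3 - 39*sqrt(2)*s^2 - 40*s^2 - 324*sqrt(2)*s + 480*s + 972*sqrt(2))/(s^4 - 12*s^3 + 10*sqrt(2)*s^3 - 120*sqrt(2)*s^2 + 86*s^2 - 600*s + 360*sqrt(2)*s + 1800)
(5) = (-3*exp(2*j) + 26*exp(j) - 40)*exp(-j)/(2*(exp(2*j) - 13*exp(j) + 40)^2)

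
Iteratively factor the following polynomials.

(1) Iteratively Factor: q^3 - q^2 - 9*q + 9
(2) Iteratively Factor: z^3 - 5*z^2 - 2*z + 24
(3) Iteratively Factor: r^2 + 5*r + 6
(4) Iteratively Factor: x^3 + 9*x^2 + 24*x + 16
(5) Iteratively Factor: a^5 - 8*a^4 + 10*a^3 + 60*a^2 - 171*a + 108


(1) = (q - 3)*(q^2 + 2*q - 3) = (q - 3)*(q - 1)*(q + 3)
(2) = (z - 4)*(z^2 - z - 6) = (z - 4)*(z - 3)*(z + 2)
(3) = (r + 2)*(r + 3)
(4) = (x + 4)*(x^2 + 5*x + 4) = (x + 1)*(x + 4)*(x + 4)
(5) = (a - 3)*(a^4 - 5*a^3 - 5*a^2 + 45*a - 36) = (a - 4)*(a - 3)*(a^3 - a^2 - 9*a + 9) = (a - 4)*(a - 3)*(a - 1)*(a^2 - 9) = (a - 4)*(a - 3)*(a - 1)*(a + 3)*(a - 3)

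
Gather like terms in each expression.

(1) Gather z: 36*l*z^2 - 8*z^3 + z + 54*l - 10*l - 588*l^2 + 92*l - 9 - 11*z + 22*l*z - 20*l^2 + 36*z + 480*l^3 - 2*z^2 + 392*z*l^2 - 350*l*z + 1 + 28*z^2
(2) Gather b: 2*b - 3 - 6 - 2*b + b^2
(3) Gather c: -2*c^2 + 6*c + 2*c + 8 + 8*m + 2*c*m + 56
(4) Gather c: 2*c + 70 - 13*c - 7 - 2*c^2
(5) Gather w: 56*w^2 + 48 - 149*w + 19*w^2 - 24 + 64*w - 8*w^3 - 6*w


(1) = 480*l^3 - 608*l^2 + 136*l - 8*z^3 + z^2*(36*l + 26) + z*(392*l^2 - 328*l + 26) - 8
(2) = b^2 - 9
(3) = -2*c^2 + c*(2*m + 8) + 8*m + 64
(4) = -2*c^2 - 11*c + 63
(5) = -8*w^3 + 75*w^2 - 91*w + 24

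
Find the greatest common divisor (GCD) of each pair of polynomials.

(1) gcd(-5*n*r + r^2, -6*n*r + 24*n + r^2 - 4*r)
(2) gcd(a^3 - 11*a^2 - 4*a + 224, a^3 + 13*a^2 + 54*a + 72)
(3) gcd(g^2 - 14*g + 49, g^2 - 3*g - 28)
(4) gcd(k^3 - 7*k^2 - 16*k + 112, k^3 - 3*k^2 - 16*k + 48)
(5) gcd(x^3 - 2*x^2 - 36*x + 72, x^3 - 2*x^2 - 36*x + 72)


(1) = gcd(r*(-5*n + r), (-6*n + r)*(r - 4)) = 1
(2) = gcd((a - 8)*(a - 7)*(a + 4), (a + 3)*(a + 4)*(a + 6)) = a + 4
(3) = g - 7
(4) = k^2 - 16
(5) = gcd((x - 6)*(x - 2)*(x + 6), (x - 6)*(x - 2)*(x + 6)) = x^3 - 2*x^2 - 36*x + 72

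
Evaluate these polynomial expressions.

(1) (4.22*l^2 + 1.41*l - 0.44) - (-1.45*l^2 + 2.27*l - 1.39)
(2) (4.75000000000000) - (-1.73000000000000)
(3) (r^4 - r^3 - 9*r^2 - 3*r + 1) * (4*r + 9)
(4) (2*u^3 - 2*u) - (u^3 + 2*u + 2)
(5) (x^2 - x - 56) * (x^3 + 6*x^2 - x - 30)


(1) = 5.67*l^2 - 0.86*l + 0.95
(2) = 6.48000000000000
(3) = 4*r^5 + 5*r^4 - 45*r^3 - 93*r^2 - 23*r + 9
(4) = u^3 - 4*u - 2
(5) = x^5 + 5*x^4 - 63*x^3 - 365*x^2 + 86*x + 1680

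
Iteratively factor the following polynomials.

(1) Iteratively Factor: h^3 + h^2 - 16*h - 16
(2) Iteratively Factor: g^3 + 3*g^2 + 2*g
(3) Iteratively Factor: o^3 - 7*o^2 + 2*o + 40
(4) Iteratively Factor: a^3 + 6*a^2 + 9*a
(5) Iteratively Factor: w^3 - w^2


(1) = (h - 4)*(h^2 + 5*h + 4) = (h - 4)*(h + 4)*(h + 1)
(2) = (g + 2)*(g^2 + g) = g*(g + 2)*(g + 1)
(3) = (o - 4)*(o^2 - 3*o - 10) = (o - 5)*(o - 4)*(o + 2)
(4) = (a + 3)*(a^2 + 3*a) = a*(a + 3)*(a + 3)
(5) = (w)*(w^2 - w) = w^2*(w - 1)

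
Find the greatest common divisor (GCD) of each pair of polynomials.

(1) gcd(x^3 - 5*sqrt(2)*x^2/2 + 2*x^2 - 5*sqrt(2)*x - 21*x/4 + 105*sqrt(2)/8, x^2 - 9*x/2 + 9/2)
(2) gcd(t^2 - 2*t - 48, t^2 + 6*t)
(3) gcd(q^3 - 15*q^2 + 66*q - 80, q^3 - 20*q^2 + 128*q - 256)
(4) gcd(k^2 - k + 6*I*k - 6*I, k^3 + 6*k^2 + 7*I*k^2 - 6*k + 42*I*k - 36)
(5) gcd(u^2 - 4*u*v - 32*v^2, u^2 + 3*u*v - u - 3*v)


(1) = x - 3/2
(2) = gcd((t - 8)*(t + 6), t*(t + 6)) = t + 6
(3) = gcd((q - 8)*(q - 5)*(q - 2), (q - 8)^2*(q - 4)) = q - 8
(4) = k + 6*I
(5) = gcd((u - 8*v)*(u + 4*v), (u - 1)*(u + 3*v)) = 1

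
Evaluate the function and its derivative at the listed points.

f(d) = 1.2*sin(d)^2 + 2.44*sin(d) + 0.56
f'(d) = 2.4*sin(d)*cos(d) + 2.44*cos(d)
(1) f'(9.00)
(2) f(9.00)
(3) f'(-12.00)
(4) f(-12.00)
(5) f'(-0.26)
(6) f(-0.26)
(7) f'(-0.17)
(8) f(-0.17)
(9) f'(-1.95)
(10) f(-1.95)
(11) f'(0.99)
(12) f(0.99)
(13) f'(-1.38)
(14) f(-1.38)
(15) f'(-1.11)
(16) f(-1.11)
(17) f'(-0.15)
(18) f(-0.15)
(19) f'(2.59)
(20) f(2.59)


(1) = -3.12
(2) = 1.77
(3) = 3.15
(4) = 2.21
(5) = 1.76
(6) = 0.01
(7) = 2.00
(8) = 0.18
(9) = -0.08
(10) = -0.67
(11) = 2.44
(12) = 3.44
(13) = 0.02
(14) = -0.68
(15) = 0.13
(16) = -0.66
(17) = 2.06
(18) = 0.22
(19) = -3.15
(20) = 2.17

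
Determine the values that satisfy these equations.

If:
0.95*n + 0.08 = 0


Then:
n = -0.08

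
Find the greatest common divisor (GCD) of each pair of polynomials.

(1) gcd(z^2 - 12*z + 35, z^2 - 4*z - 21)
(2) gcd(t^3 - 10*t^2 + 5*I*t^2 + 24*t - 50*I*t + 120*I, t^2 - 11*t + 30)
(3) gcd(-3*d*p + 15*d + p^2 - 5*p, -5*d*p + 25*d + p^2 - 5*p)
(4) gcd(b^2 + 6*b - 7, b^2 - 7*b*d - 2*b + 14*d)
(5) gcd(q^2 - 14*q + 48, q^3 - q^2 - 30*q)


(1) = gcd((z - 7)*(z - 5), (z - 7)*(z + 3)) = z - 7
(2) = gcd((t - 6)*(t - 4)*(t + 5*I), (t - 6)*(t - 5)) = t - 6
(3) = gcd((-3*d + p)*(p - 5), (-5*d + p)*(p - 5)) = p - 5
(4) = 1
(5) = q - 6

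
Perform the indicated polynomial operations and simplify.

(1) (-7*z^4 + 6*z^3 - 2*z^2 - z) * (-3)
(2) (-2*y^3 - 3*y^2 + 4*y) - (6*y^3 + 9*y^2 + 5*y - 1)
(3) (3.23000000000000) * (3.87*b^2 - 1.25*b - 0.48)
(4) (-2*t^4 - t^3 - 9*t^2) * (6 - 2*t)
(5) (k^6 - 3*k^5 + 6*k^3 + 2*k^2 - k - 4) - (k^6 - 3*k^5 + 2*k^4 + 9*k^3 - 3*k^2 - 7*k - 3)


(1) = 21*z^4 - 18*z^3 + 6*z^2 + 3*z
(2) = -8*y^3 - 12*y^2 - y + 1
(3) = 12.5001*b^2 - 4.0375*b - 1.5504
(4) = 4*t^5 - 10*t^4 + 12*t^3 - 54*t^2
(5) = -2*k^4 - 3*k^3 + 5*k^2 + 6*k - 1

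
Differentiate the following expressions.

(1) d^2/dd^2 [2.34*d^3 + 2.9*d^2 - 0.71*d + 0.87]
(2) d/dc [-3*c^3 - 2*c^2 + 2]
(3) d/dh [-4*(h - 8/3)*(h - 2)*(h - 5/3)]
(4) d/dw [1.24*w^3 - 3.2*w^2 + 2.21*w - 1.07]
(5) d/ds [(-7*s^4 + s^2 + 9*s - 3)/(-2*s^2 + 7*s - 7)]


(1) = 14.04*d + 5.8
(2) = c*(-9*c - 4)
(3) = -12*h^2 + 152*h/3 - 472/9
(4) = 3.72*w^2 - 6.4*w + 2.21
(5) = (28*s^5 - 147*s^4 + 196*s^3 + 25*s^2 - 26*s - 42)/(4*s^4 - 28*s^3 + 77*s^2 - 98*s + 49)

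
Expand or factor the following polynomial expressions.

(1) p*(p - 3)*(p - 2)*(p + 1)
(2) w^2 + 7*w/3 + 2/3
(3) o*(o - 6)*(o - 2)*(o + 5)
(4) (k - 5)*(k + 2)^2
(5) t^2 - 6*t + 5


(1) = p^4 - 4*p^3 + p^2 + 6*p
(2) = (w + 1/3)*(w + 2)
(3) = o^4 - 3*o^3 - 28*o^2 + 60*o
(4) = k^3 - k^2 - 16*k - 20
(5) = (t - 5)*(t - 1)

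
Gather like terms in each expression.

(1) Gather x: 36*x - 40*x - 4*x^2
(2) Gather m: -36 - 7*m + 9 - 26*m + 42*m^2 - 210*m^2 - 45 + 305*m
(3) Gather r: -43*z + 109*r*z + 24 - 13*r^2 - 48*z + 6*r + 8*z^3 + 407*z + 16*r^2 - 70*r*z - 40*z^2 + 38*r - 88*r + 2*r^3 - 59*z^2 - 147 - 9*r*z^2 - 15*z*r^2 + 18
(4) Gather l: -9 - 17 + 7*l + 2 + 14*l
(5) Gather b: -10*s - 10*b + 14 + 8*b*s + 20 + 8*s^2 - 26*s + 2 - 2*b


(1) = -4*x^2 - 4*x
(2) = -168*m^2 + 272*m - 72
(3) = 2*r^3 + r^2*(3 - 15*z) + r*(-9*z^2 + 39*z - 44) + 8*z^3 - 99*z^2 + 316*z - 105
(4) = 21*l - 24
(5) = b*(8*s - 12) + 8*s^2 - 36*s + 36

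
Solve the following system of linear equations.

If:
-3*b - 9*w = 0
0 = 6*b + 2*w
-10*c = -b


Then:
b = 0
c = 0
w = 0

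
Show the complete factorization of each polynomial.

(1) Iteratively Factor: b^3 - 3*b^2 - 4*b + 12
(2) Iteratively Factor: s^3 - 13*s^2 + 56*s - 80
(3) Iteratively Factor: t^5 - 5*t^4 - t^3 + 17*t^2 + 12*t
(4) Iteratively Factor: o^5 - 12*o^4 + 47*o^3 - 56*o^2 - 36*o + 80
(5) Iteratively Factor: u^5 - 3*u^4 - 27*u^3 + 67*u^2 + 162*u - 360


(1) = (b - 2)*(b^2 - b - 6) = (b - 2)*(b + 2)*(b - 3)
(2) = (s - 4)*(s^2 - 9*s + 20) = (s - 4)^2*(s - 5)
(3) = (t - 4)*(t^4 - t^3 - 5*t^2 - 3*t) = (t - 4)*(t + 1)*(t^3 - 2*t^2 - 3*t) = (t - 4)*(t + 1)^2*(t^2 - 3*t) = (t - 4)*(t - 3)*(t + 1)^2*(t)
(4) = (o - 5)*(o^4 - 7*o^3 + 12*o^2 + 4*o - 16) = (o - 5)*(o - 4)*(o^3 - 3*o^2 + 4) = (o - 5)*(o - 4)*(o + 1)*(o^2 - 4*o + 4) = (o - 5)*(o - 4)*(o - 2)*(o + 1)*(o - 2)
(5) = (u - 5)*(u^4 + 2*u^3 - 17*u^2 - 18*u + 72) = (u - 5)*(u + 3)*(u^3 - u^2 - 14*u + 24) = (u - 5)*(u + 3)*(u + 4)*(u^2 - 5*u + 6) = (u - 5)*(u - 3)*(u + 3)*(u + 4)*(u - 2)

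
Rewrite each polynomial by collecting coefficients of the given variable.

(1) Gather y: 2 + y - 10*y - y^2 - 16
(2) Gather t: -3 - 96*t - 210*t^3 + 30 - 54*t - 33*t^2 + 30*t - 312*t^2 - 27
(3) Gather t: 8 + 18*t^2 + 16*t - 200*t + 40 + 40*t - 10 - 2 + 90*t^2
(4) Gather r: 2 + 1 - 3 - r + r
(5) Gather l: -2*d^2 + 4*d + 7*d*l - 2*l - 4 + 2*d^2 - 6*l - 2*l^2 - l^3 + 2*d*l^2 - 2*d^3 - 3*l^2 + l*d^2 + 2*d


(1) = -y^2 - 9*y - 14
(2) = -210*t^3 - 345*t^2 - 120*t
(3) = 108*t^2 - 144*t + 36
(4) = 0
(5) = -2*d^3 + 6*d - l^3 + l^2*(2*d - 5) + l*(d^2 + 7*d - 8) - 4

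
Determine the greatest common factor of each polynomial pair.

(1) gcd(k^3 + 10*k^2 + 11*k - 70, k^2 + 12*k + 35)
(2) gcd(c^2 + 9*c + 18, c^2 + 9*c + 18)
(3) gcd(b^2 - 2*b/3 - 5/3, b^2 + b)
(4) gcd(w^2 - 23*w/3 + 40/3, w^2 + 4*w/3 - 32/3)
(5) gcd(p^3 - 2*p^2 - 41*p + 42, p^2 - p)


(1) = gcd((k - 2)*(k + 5)*(k + 7), (k + 5)*(k + 7)) = k^2 + 12*k + 35
(2) = c^2 + 9*c + 18
(3) = b + 1
(4) = w - 8/3
(5) = p - 1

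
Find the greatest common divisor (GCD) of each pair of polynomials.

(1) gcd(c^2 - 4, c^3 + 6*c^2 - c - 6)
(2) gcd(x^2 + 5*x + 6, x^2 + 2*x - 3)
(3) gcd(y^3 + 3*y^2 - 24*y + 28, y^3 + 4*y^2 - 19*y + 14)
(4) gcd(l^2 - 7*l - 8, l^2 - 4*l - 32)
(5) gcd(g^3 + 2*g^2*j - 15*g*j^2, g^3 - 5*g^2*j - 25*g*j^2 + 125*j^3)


(1) = gcd((c - 2)*(c + 2), (c - 1)*(c + 1)*(c + 6)) = 1
(2) = x + 3
(3) = gcd((y - 2)^2*(y + 7), (y - 2)*(y - 1)*(y + 7)) = y^2 + 5*y - 14
(4) = gcd((l - 8)*(l + 1), (l - 8)*(l + 4)) = l - 8
(5) = g + 5*j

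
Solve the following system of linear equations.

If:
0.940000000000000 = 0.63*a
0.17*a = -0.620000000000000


Then:
No Solution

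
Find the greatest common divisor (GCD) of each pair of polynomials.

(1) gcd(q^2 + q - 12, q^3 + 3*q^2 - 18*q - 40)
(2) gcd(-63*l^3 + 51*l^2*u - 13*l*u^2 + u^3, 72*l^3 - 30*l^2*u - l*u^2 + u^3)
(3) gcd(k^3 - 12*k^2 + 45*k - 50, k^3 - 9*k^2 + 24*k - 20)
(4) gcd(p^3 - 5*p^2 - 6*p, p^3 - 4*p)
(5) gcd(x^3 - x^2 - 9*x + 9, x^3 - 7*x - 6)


(1) = gcd((q - 3)*(q + 4), (q - 4)*(q + 2)*(q + 5)) = 1
(2) = -3*l + u
(3) = k^2 - 7*k + 10
(4) = gcd(p*(p - 6)*(p + 1), p*(p - 2)*(p + 2)) = p
(5) = gcd((x - 3)*(x - 1)*(x + 3), (x - 3)*(x + 1)*(x + 2)) = x - 3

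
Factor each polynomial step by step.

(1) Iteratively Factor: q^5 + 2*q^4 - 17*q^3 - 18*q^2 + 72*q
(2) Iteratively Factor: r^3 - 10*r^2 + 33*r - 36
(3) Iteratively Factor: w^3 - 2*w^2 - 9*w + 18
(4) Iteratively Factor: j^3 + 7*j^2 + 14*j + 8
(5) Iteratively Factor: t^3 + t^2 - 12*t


(1) = (q + 4)*(q^4 - 2*q^3 - 9*q^2 + 18*q) = (q - 2)*(q + 4)*(q^3 - 9*q) = (q - 2)*(q + 3)*(q + 4)*(q^2 - 3*q) = (q - 3)*(q - 2)*(q + 3)*(q + 4)*(q)
(2) = (r - 3)*(r^2 - 7*r + 12) = (r - 3)^2*(r - 4)
(3) = (w + 3)*(w^2 - 5*w + 6) = (w - 3)*(w + 3)*(w - 2)
(4) = (j + 1)*(j^2 + 6*j + 8) = (j + 1)*(j + 4)*(j + 2)
(5) = (t)*(t^2 + t - 12) = t*(t + 4)*(t - 3)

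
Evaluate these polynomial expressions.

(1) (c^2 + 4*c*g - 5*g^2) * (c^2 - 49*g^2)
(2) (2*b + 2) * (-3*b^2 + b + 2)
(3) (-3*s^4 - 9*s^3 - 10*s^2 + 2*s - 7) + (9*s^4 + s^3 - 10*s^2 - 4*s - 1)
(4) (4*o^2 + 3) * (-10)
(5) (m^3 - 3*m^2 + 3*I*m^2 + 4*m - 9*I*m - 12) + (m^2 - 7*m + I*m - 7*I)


(1) = c^4 + 4*c^3*g - 54*c^2*g^2 - 196*c*g^3 + 245*g^4
(2) = -6*b^3 - 4*b^2 + 6*b + 4
(3) = 6*s^4 - 8*s^3 - 20*s^2 - 2*s - 8
(4) = -40*o^2 - 30
(5) = m^3 - 2*m^2 + 3*I*m^2 - 3*m - 8*I*m - 12 - 7*I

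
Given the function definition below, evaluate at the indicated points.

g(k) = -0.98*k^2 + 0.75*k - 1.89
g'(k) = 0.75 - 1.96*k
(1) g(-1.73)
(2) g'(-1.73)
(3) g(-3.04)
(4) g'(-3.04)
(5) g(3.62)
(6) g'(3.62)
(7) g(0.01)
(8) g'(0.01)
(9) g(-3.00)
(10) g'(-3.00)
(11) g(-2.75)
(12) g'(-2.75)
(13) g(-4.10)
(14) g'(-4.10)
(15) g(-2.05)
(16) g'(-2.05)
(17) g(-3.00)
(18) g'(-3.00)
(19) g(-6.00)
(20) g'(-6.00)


(1) = -6.12
(2) = 4.14
(3) = -13.23
(4) = 6.71
(5) = -12.02
(6) = -6.35
(7) = -1.88
(8) = 0.73
(9) = -12.96
(10) = 6.63
(11) = -11.36
(12) = 6.14
(13) = -21.44
(14) = 8.79
(15) = -7.55
(16) = 4.77
(17) = -12.96
(18) = 6.63
(19) = -41.67
(20) = 12.51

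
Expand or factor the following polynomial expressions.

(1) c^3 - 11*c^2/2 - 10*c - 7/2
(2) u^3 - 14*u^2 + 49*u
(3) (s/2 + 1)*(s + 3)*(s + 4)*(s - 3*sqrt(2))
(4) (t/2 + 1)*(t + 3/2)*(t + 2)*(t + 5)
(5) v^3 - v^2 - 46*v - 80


(1) = (c - 7)*(c + 1/2)*(c + 1)
(2) = u*(u - 7)^2
(3) = s^4/2 - 3*sqrt(2)*s^3/2 + 9*s^3/2 - 27*sqrt(2)*s^2/2 + 13*s^2 - 39*sqrt(2)*s + 12*s - 36*sqrt(2)
(4) = t^4/2 + 21*t^3/4 + 75*t^2/4 + 28*t + 15
(5) = (v - 8)*(v + 2)*(v + 5)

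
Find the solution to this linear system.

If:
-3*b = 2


Then:
b = -2/3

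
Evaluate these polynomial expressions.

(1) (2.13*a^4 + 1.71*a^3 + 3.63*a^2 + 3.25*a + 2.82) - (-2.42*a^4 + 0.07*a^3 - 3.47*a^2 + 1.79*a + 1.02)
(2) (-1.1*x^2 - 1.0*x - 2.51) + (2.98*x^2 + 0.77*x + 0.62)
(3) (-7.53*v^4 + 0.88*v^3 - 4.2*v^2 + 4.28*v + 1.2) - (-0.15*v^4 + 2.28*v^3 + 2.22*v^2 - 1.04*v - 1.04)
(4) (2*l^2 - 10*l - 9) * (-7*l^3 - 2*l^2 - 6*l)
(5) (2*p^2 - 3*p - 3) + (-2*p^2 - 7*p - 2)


(1) = 4.55*a^4 + 1.64*a^3 + 7.1*a^2 + 1.46*a + 1.8
(2) = 1.88*x^2 - 0.23*x - 1.89
(3) = -7.38*v^4 - 1.4*v^3 - 6.42*v^2 + 5.32*v + 2.24
(4) = -14*l^5 + 66*l^4 + 71*l^3 + 78*l^2 + 54*l
(5) = -10*p - 5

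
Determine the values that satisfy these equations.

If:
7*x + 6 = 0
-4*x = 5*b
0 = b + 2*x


Then:
No Solution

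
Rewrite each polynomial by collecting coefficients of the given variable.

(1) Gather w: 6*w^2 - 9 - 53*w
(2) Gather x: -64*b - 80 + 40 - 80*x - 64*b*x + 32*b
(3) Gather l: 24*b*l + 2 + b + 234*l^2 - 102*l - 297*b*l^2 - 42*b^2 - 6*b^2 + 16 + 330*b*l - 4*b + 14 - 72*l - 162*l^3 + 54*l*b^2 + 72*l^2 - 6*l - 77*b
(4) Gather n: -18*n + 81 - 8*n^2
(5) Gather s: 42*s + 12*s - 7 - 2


(1) = 6*w^2 - 53*w - 9
(2) = -32*b + x*(-64*b - 80) - 40
(3) = -48*b^2 - 80*b - 162*l^3 + l^2*(306 - 297*b) + l*(54*b^2 + 354*b - 180) + 32
(4) = -8*n^2 - 18*n + 81
(5) = 54*s - 9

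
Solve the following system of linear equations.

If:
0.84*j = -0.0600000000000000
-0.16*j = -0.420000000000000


Then:
No Solution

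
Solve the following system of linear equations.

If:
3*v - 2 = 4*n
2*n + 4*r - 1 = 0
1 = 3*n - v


Then:
n = 1
r = -1/4
v = 2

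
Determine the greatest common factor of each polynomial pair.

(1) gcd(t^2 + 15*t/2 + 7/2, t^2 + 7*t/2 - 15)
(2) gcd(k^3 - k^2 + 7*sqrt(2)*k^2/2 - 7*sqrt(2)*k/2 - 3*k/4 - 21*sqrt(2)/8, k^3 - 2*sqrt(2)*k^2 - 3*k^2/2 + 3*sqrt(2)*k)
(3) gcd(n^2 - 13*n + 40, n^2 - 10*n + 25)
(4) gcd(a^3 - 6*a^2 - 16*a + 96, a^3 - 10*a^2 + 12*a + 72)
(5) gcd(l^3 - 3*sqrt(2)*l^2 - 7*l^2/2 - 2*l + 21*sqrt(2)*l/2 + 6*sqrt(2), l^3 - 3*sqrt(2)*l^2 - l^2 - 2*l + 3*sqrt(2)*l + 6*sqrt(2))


(1) = 1
(2) = gcd((k - 3/2)*(k + 1/2)*(k + 7*sqrt(2)/2), k*(k - 3/2)*(k - 2*sqrt(2))) = k - 3/2
(3) = n - 5
(4) = a - 6
(5) = l - 3*sqrt(2)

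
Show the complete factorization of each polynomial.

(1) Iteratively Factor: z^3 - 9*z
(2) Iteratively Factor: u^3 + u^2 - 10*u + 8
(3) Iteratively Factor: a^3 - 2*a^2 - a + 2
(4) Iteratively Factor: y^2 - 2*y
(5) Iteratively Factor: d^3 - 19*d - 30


(1) = (z)*(z^2 - 9) = z*(z - 3)*(z + 3)
(2) = (u - 1)*(u^2 + 2*u - 8) = (u - 1)*(u + 4)*(u - 2)
(3) = (a - 1)*(a^2 - a - 2) = (a - 2)*(a - 1)*(a + 1)
(4) = (y)*(y - 2)
(5) = (d - 5)*(d^2 + 5*d + 6) = (d - 5)*(d + 2)*(d + 3)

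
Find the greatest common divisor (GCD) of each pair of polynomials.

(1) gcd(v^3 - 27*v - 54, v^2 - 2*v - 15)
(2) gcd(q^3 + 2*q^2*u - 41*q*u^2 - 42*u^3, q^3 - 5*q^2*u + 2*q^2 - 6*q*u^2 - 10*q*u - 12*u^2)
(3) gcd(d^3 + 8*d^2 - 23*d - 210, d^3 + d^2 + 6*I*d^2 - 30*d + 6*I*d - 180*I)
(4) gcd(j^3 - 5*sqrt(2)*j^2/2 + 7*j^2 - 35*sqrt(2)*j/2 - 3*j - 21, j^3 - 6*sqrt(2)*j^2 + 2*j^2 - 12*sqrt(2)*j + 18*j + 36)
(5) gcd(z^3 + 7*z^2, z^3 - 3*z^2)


(1) = v + 3
(2) = gcd((q - 6*u)*(q + u)*(q + 7*u), (q + 2)*(q - 6*u)*(q + u)) = q^2 - 5*q*u - 6*u^2
(3) = gcd((d - 5)*(d + 6)*(d + 7), (d - 5)*(d + 6)*(d + 6*I)) = d^2 + d - 30
(4) = j - 3*sqrt(2)
(5) = z^2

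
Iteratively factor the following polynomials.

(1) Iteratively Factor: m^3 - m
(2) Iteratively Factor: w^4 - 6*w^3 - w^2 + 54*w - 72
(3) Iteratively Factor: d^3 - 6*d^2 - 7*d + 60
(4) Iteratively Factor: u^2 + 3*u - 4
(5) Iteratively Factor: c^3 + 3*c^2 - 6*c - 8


(1) = (m + 1)*(m^2 - m) = (m - 1)*(m + 1)*(m)
(2) = (w - 3)*(w^3 - 3*w^2 - 10*w + 24) = (w - 4)*(w - 3)*(w^2 + w - 6) = (w - 4)*(w - 3)*(w - 2)*(w + 3)
(3) = (d - 5)*(d^2 - d - 12) = (d - 5)*(d - 4)*(d + 3)
(4) = (u + 4)*(u - 1)
(5) = (c + 4)*(c^2 - c - 2) = (c - 2)*(c + 4)*(c + 1)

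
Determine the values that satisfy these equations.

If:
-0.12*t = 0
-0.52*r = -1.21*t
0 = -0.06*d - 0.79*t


Then:
d = 0.00
r = 0.00
t = 0.00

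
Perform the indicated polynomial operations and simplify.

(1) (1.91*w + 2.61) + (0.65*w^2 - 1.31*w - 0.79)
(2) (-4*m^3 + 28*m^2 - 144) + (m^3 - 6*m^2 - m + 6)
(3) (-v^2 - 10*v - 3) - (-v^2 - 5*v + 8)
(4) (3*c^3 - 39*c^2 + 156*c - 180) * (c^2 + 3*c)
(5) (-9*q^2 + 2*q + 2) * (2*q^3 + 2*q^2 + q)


(1) = 0.65*w^2 + 0.6*w + 1.82
(2) = -3*m^3 + 22*m^2 - m - 138
(3) = -5*v - 11
(4) = 3*c^5 - 30*c^4 + 39*c^3 + 288*c^2 - 540*c
(5) = -18*q^5 - 14*q^4 - q^3 + 6*q^2 + 2*q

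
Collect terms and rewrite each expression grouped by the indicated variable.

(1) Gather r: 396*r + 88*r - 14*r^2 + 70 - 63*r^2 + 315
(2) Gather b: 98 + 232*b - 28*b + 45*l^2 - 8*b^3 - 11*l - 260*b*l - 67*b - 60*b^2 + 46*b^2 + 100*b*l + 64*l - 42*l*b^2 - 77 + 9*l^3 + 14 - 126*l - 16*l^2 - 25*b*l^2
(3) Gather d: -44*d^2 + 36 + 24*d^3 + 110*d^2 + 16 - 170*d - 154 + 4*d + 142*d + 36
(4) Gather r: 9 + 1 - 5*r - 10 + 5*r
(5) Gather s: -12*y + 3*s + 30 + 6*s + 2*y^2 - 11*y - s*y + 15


(1) = -77*r^2 + 484*r + 385
(2) = -8*b^3 + b^2*(-42*l - 14) + b*(-25*l^2 - 160*l + 137) + 9*l^3 + 29*l^2 - 73*l + 35
(3) = 24*d^3 + 66*d^2 - 24*d - 66
(4) = 0
(5) = s*(9 - y) + 2*y^2 - 23*y + 45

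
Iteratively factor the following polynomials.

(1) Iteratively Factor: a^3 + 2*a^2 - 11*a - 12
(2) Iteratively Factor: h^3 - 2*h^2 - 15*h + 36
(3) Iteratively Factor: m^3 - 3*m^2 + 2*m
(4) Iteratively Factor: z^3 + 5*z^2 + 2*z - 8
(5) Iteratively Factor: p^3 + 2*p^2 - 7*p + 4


(1) = (a - 3)*(a^2 + 5*a + 4) = (a - 3)*(a + 4)*(a + 1)
(2) = (h + 4)*(h^2 - 6*h + 9) = (h - 3)*(h + 4)*(h - 3)
(3) = (m)*(m^2 - 3*m + 2) = m*(m - 1)*(m - 2)
(4) = (z + 4)*(z^2 + z - 2) = (z + 2)*(z + 4)*(z - 1)
(5) = (p + 4)*(p^2 - 2*p + 1) = (p - 1)*(p + 4)*(p - 1)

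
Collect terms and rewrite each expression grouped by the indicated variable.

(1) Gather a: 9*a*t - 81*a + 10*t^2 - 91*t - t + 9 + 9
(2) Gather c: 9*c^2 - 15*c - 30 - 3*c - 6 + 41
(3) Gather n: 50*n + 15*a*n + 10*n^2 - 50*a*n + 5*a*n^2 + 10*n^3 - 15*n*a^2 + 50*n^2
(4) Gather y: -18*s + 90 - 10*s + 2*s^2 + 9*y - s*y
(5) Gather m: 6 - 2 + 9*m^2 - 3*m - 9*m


(1) = a*(9*t - 81) + 10*t^2 - 92*t + 18
(2) = 9*c^2 - 18*c + 5
(3) = 10*n^3 + n^2*(5*a + 60) + n*(-15*a^2 - 35*a + 50)
(4) = 2*s^2 - 28*s + y*(9 - s) + 90
(5) = 9*m^2 - 12*m + 4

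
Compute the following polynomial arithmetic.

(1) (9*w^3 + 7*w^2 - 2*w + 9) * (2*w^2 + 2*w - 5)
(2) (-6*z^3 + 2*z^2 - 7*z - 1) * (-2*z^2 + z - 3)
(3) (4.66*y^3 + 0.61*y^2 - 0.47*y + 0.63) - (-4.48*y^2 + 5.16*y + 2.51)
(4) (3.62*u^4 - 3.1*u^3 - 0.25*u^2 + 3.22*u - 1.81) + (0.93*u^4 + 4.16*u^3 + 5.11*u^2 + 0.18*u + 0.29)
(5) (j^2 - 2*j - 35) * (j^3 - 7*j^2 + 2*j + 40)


(1) = 18*w^5 + 32*w^4 - 35*w^3 - 21*w^2 + 28*w - 45
(2) = 12*z^5 - 10*z^4 + 34*z^3 - 11*z^2 + 20*z + 3
(3) = 4.66*y^3 + 5.09*y^2 - 5.63*y - 1.88
(4) = 4.55*u^4 + 1.06*u^3 + 4.86*u^2 + 3.4*u - 1.52
(5) = j^5 - 9*j^4 - 19*j^3 + 281*j^2 - 150*j - 1400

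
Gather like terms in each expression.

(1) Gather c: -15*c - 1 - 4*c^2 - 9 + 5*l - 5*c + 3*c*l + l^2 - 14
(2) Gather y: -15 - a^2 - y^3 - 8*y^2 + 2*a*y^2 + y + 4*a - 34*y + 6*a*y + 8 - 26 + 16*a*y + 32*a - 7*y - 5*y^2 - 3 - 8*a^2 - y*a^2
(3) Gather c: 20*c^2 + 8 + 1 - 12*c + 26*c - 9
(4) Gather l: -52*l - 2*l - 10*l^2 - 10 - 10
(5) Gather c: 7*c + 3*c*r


(1) = -4*c^2 + c*(3*l - 20) + l^2 + 5*l - 24
(2) = -9*a^2 + 36*a - y^3 + y^2*(2*a - 13) + y*(-a^2 + 22*a - 40) - 36
(3) = 20*c^2 + 14*c
(4) = -10*l^2 - 54*l - 20
(5) = c*(3*r + 7)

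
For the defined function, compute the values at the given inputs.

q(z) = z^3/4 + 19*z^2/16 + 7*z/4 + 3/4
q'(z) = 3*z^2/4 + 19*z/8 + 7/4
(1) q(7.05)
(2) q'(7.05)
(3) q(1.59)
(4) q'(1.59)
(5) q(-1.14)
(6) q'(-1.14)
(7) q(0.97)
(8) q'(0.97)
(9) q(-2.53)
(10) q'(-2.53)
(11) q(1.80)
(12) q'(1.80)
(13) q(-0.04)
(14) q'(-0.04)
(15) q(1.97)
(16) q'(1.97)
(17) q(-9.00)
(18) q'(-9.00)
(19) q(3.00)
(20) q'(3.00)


(1) = 159.71
(2) = 55.77
(3) = 7.54
(4) = 7.42
(5) = -0.07
(6) = 0.02
(7) = 3.79
(8) = 4.76
(9) = -0.13
(10) = 0.54
(11) = 9.21
(12) = 8.46
(13) = 0.68
(14) = 1.66
(15) = 10.72
(16) = 9.34
(17) = -101.06
(18) = 41.12
(19) = 23.44
(20) = 15.62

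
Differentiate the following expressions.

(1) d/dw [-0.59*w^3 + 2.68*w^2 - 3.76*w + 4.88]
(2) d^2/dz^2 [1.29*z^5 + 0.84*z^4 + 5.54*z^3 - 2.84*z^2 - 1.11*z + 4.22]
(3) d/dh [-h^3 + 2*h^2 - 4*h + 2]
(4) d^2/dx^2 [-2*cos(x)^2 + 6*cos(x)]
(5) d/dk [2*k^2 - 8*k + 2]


(1) = -1.77*w^2 + 5.36*w - 3.76
(2) = 25.8*z^3 + 10.08*z^2 + 33.24*z - 5.68
(3) = -3*h^2 + 4*h - 4
(4) = -6*cos(x) + 4*cos(2*x)
(5) = 4*k - 8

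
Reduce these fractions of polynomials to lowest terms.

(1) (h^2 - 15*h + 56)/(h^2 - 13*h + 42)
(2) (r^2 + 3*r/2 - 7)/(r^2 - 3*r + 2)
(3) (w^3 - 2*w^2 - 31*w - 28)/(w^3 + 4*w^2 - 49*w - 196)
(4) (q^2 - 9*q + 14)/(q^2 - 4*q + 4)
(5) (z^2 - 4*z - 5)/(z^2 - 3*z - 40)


(1) = (h - 8)/(h - 6)
(2) = (2*r + 7)/(2*r - 2)
(3) = (w + 1)/(w + 7)
(4) = (q - 7)/(q - 2)
(5) = (z^2 - 4*z - 5)/(z^2 - 3*z - 40)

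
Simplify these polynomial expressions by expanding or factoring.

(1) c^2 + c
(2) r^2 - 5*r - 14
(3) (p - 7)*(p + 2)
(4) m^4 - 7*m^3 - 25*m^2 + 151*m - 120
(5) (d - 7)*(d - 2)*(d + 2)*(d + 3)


(1) = c*(c + 1)
(2) = (r - 7)*(r + 2)
(3) = p^2 - 5*p - 14
(4) = (m - 8)*(m - 3)*(m - 1)*(m + 5)
(5) = d^4 - 4*d^3 - 25*d^2 + 16*d + 84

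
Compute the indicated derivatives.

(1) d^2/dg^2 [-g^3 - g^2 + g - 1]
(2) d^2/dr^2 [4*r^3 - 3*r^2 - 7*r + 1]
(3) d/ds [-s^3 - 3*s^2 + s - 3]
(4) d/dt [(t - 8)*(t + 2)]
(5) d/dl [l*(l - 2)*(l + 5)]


(1) = -6*g - 2
(2) = 24*r - 6
(3) = -3*s^2 - 6*s + 1
(4) = 2*t - 6
(5) = 3*l^2 + 6*l - 10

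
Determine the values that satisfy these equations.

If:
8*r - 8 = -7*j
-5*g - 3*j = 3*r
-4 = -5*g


Then:
g = 4/5
j = -56/3
r = 52/3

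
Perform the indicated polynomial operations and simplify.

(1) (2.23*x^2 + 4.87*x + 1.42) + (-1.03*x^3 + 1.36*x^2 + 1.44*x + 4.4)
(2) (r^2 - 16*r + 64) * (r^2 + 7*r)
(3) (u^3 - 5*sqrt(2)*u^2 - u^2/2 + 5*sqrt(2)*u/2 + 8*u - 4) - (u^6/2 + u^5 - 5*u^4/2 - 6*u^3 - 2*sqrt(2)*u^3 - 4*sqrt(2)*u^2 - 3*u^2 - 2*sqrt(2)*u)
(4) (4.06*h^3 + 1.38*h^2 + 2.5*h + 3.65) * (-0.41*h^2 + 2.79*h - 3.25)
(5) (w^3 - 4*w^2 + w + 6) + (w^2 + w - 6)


(1) = -1.03*x^3 + 3.59*x^2 + 6.31*x + 5.82
(2) = r^4 - 9*r^3 - 48*r^2 + 448*r
(3) = -u^6/2 - u^5 + 5*u^4/2 + 2*sqrt(2)*u^3 + 7*u^3 - sqrt(2)*u^2 + 5*u^2/2 + 9*sqrt(2)*u/2 + 8*u - 4
(4) = -1.6646*h^5 + 10.7616*h^4 - 10.3698*h^3 + 0.9935*h^2 + 2.0585*h - 11.8625
(5) = w^3 - 3*w^2 + 2*w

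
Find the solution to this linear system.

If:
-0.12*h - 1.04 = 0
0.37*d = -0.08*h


Then:
d = 1.87
h = -8.67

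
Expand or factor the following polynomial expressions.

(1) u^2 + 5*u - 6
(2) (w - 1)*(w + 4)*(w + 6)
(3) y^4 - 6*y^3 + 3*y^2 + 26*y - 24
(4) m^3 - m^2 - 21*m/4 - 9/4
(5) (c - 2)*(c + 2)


(1) = (u - 1)*(u + 6)
(2) = w^3 + 9*w^2 + 14*w - 24
(3) = (y - 4)*(y - 3)*(y - 1)*(y + 2)
(4) = (m - 3)*(m + 1/2)*(m + 3/2)
(5) = c^2 - 4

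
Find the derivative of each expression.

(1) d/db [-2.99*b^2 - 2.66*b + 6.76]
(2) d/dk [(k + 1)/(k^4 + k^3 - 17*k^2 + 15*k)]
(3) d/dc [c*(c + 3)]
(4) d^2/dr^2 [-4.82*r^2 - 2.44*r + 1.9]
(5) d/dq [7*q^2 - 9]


(1) = -5.98*b - 2.66
(2) = (k*(k^3 + k^2 - 17*k + 15) - (k + 1)*(4*k^3 + 3*k^2 - 34*k + 15))/(k^2*(k^3 + k^2 - 17*k + 15)^2)
(3) = 2*c + 3
(4) = -9.64000000000000
(5) = 14*q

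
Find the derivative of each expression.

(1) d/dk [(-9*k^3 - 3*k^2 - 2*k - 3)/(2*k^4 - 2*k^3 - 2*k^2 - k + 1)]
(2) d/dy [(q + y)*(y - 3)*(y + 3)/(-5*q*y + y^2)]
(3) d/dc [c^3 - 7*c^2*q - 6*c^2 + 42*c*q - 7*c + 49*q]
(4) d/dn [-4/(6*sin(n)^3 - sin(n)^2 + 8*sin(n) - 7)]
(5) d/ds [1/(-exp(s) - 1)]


(1) = (18*k^6 + 12*k^5 + 24*k^4 + 34*k^3 - 46*k^2 - 18*k - 5)/(4*k^8 - 8*k^7 - 4*k^6 + 4*k^5 + 12*k^4 - 3*k^2 - 2*k + 1)
(2) = (-5*q^2*y^2 - 45*q^2 - 10*q*y^3 + 18*q*y + y^4 + 9*y^2)/(y^2*(25*q^2 - 10*q*y + y^2))
(3) = 3*c^2 - 14*c*q - 12*c + 42*q - 7
(4) = 8*(9*sin(n)^2 - sin(n) + 4)*cos(n)/(6*sin(n)^3 - sin(n)^2 + 8*sin(n) - 7)^2
(5) = 1/(4*cosh(s/2)^2)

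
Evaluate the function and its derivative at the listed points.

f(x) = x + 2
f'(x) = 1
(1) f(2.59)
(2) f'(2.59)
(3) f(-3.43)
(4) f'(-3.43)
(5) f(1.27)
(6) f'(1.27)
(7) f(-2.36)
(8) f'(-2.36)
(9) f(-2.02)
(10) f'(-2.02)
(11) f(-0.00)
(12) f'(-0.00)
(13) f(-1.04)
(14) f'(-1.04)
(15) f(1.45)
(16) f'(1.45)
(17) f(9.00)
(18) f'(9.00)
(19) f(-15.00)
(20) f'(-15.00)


(1) = 4.59
(2) = 1.00
(3) = -1.43
(4) = 1.00
(5) = 3.27
(6) = 1.00
(7) = -0.36
(8) = 1.00
(9) = -0.02
(10) = 1.00
(11) = 2.00
(12) = 1.00
(13) = 0.96
(14) = 1.00
(15) = 3.45
(16) = 1.00
(17) = 11.00
(18) = 1.00
(19) = -13.00
(20) = 1.00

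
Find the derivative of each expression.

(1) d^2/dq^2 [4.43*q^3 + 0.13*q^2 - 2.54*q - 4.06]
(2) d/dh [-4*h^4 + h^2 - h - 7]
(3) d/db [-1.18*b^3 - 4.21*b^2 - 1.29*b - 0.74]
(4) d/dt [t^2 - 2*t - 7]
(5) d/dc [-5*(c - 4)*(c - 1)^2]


(1) = 26.58*q + 0.26
(2) = -16*h^3 + 2*h - 1
(3) = -3.54*b^2 - 8.42*b - 1.29
(4) = 2*t - 2
(5) = 15*(3 - c)*(c - 1)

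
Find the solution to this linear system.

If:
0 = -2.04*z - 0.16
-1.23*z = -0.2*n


Then:
n = -0.48
z = -0.08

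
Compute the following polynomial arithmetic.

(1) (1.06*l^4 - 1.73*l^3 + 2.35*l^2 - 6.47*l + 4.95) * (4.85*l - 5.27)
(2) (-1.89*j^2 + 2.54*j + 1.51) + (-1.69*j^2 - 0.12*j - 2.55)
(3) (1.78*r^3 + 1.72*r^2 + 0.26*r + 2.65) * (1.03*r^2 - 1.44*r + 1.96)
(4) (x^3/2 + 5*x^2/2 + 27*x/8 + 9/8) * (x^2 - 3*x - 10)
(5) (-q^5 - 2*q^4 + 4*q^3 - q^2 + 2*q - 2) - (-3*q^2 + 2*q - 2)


(1) = 5.141*l^5 - 13.9767*l^4 + 20.5146*l^3 - 43.764*l^2 + 58.1044*l - 26.0865
(2) = -3.58*j^2 + 2.42*j - 1.04
(3) = 1.8334*r^5 - 0.7916*r^4 + 1.2798*r^3 + 5.7263*r^2 - 3.3064*r + 5.194
(4) = x^5/2 + x^4 - 73*x^3/8 - 34*x^2 - 297*x/8 - 45/4
(5) = -q^5 - 2*q^4 + 4*q^3 + 2*q^2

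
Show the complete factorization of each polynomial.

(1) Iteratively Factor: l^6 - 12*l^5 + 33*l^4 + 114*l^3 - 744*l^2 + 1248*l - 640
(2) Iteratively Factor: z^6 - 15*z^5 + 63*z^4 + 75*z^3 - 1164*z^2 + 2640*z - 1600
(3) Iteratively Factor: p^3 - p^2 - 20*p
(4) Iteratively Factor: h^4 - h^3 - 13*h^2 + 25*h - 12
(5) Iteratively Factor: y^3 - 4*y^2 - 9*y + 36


(1) = (l + 4)*(l^5 - 16*l^4 + 97*l^3 - 274*l^2 + 352*l - 160) = (l - 4)*(l + 4)*(l^4 - 12*l^3 + 49*l^2 - 78*l + 40) = (l - 4)*(l - 1)*(l + 4)*(l^3 - 11*l^2 + 38*l - 40) = (l - 4)*(l - 2)*(l - 1)*(l + 4)*(l^2 - 9*l + 20) = (l - 4)^2*(l - 2)*(l - 1)*(l + 4)*(l - 5)
(2) = (z - 5)*(z^5 - 10*z^4 + 13*z^3 + 140*z^2 - 464*z + 320) = (z - 5)*(z - 4)*(z^4 - 6*z^3 - 11*z^2 + 96*z - 80) = (z - 5)*(z - 4)*(z - 1)*(z^3 - 5*z^2 - 16*z + 80) = (z - 5)^2*(z - 4)*(z - 1)*(z^2 - 16) = (z - 5)^2*(z - 4)*(z - 1)*(z + 4)*(z - 4)
(3) = (p + 4)*(p^2 - 5*p) = (p - 5)*(p + 4)*(p)
(4) = (h - 1)*(h^3 - 13*h + 12) = (h - 1)^2*(h^2 + h - 12) = (h - 3)*(h - 1)^2*(h + 4)
(5) = (y + 3)*(y^2 - 7*y + 12) = (y - 4)*(y + 3)*(y - 3)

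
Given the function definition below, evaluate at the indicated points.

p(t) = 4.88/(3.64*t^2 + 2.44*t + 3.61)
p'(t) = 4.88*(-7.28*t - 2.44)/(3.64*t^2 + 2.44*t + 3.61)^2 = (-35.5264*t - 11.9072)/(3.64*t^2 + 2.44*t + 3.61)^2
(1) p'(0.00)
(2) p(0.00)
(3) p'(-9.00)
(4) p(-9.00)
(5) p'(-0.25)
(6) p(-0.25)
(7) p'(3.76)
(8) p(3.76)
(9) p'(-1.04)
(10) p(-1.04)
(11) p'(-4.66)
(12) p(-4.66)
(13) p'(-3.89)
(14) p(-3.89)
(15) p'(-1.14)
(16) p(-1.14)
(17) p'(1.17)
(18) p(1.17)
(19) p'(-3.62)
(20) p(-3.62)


(1) = -0.91
(2) = 1.35
(3) = 0.00
(4) = 0.02
(5) = -0.29
(6) = 1.51
(7) = -0.04
(8) = 0.08
(9) = 1.00
(10) = 0.97
(11) = 0.03
(12) = 0.07
(13) = 0.05
(14) = 0.10
(15) = 0.93
(16) = 0.88
(17) = -0.41
(18) = 0.43
(19) = 0.06
(20) = 0.11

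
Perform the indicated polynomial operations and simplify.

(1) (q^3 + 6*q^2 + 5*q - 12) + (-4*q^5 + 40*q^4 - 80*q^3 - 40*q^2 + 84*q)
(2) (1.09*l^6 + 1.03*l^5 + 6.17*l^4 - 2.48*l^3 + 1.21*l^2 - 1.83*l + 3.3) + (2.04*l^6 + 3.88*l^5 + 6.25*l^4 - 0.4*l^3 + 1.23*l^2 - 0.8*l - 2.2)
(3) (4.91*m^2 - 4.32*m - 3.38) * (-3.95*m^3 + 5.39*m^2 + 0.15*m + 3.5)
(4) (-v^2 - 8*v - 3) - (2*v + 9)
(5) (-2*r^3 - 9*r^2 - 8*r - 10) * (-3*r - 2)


(1) = -4*q^5 + 40*q^4 - 79*q^3 - 34*q^2 + 89*q - 12
(2) = 3.13*l^6 + 4.91*l^5 + 12.42*l^4 - 2.88*l^3 + 2.44*l^2 - 2.63*l + 1.1
(3) = -19.3945*m^5 + 43.5289*m^4 - 9.1973*m^3 - 1.6812*m^2 - 15.627*m - 11.83
(4) = -v^2 - 10*v - 12
(5) = 6*r^4 + 31*r^3 + 42*r^2 + 46*r + 20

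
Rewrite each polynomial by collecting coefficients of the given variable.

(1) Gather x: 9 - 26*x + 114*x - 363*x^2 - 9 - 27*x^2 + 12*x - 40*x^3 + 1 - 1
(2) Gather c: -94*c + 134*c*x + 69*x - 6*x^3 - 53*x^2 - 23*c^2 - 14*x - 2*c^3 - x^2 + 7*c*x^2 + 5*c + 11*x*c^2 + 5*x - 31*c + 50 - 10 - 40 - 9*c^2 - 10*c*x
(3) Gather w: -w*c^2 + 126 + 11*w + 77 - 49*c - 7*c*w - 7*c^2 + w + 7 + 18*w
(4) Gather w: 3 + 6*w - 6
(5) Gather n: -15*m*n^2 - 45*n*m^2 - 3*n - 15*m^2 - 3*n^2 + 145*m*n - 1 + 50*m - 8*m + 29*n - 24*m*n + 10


(1) = -40*x^3 - 390*x^2 + 100*x
(2) = -2*c^3 + c^2*(11*x - 32) + c*(7*x^2 + 124*x - 120) - 6*x^3 - 54*x^2 + 60*x
(3) = -7*c^2 - 49*c + w*(-c^2 - 7*c + 30) + 210
(4) = 6*w - 3
(5) = -15*m^2 + 42*m + n^2*(-15*m - 3) + n*(-45*m^2 + 121*m + 26) + 9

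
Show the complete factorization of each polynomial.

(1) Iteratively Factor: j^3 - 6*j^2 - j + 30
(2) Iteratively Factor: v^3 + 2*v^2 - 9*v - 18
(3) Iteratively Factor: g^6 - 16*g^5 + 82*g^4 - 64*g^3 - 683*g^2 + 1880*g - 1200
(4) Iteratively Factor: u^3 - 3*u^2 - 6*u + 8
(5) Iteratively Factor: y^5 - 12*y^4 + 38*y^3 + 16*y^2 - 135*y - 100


(1) = (j - 5)*(j^2 - j - 6) = (j - 5)*(j - 3)*(j + 2)
(2) = (v - 3)*(v^2 + 5*v + 6) = (v - 3)*(v + 2)*(v + 3)
(3) = (g + 3)*(g^5 - 19*g^4 + 139*g^3 - 481*g^2 + 760*g - 400) = (g - 5)*(g + 3)*(g^4 - 14*g^3 + 69*g^2 - 136*g + 80) = (g - 5)*(g - 1)*(g + 3)*(g^3 - 13*g^2 + 56*g - 80) = (g - 5)*(g - 4)*(g - 1)*(g + 3)*(g^2 - 9*g + 20) = (g - 5)*(g - 4)^2*(g - 1)*(g + 3)*(g - 5)
(4) = (u - 1)*(u^2 - 2*u - 8) = (u - 1)*(u + 2)*(u - 4)
(5) = (y - 5)*(y^4 - 7*y^3 + 3*y^2 + 31*y + 20) = (y - 5)^2*(y^3 - 2*y^2 - 7*y - 4) = (y - 5)^2*(y + 1)*(y^2 - 3*y - 4) = (y - 5)^2*(y + 1)^2*(y - 4)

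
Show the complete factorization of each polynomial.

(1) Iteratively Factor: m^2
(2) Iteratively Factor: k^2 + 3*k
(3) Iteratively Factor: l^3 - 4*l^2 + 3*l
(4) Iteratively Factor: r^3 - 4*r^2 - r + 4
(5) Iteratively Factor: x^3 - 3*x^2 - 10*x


(1) = (m)*(m)
(2) = (k + 3)*(k)
(3) = (l - 1)*(l^2 - 3*l) = (l - 3)*(l - 1)*(l)
(4) = (r - 1)*(r^2 - 3*r - 4) = (r - 4)*(r - 1)*(r + 1)
(5) = (x - 5)*(x^2 + 2*x) = x*(x - 5)*(x + 2)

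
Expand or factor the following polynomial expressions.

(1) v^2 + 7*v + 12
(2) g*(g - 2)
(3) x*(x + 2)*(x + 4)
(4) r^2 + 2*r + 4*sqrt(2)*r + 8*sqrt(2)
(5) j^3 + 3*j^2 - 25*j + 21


(1) = (v + 3)*(v + 4)
(2) = g^2 - 2*g
(3) = x^3 + 6*x^2 + 8*x
(4) = (r + 2)*(r + 4*sqrt(2))
(5) = (j - 3)*(j - 1)*(j + 7)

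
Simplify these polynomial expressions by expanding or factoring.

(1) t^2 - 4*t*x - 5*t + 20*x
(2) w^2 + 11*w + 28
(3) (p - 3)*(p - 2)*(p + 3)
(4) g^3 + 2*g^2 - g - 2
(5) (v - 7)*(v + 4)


(1) = (t - 5)*(t - 4*x)
(2) = (w + 4)*(w + 7)
(3) = p^3 - 2*p^2 - 9*p + 18
(4) = (g - 1)*(g + 1)*(g + 2)
(5) = v^2 - 3*v - 28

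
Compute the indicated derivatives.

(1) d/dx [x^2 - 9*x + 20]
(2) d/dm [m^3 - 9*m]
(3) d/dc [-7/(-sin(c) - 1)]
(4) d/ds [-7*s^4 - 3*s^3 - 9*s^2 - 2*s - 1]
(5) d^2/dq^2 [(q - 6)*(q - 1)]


(1) = 2*x - 9
(2) = 3*m^2 - 9
(3) = -7*cos(c)/(sin(c) + 1)^2
(4) = -28*s^3 - 9*s^2 - 18*s - 2
(5) = 2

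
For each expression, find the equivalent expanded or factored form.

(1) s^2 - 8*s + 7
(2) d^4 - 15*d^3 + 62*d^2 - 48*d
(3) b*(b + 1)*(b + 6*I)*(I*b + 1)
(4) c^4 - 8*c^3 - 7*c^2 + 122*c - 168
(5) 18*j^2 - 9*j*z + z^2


(1) = (s - 7)*(s - 1)
(2) = d*(d - 8)*(d - 6)*(d - 1)
(3) = I*b^4 - 5*b^3 + I*b^3 - 5*b^2 + 6*I*b^2 + 6*I*b
(4) = (c - 7)*(c - 3)*(c - 2)*(c + 4)
(5) = (-6*j + z)*(-3*j + z)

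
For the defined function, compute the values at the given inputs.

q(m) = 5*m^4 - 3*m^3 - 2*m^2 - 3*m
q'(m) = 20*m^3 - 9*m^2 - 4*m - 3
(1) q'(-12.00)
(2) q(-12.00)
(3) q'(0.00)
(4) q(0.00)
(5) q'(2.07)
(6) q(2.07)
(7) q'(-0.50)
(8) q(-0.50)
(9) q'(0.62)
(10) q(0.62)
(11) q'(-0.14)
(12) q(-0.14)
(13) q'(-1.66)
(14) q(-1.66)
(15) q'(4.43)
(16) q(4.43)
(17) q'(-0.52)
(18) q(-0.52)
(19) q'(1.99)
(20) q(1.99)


(1) = -35811.00
(2) = 108612.00
(3) = -3.00
(4) = 0.00
(5) = 127.55
(6) = 50.41
(7) = -5.75
(8) = 1.69
(9) = -4.17
(10) = -2.60
(11) = -2.67
(12) = 0.39
(13) = -112.65
(14) = 51.16
(15) = 1541.42
(16) = 1612.33
(17) = -6.17
(18) = 1.81
(19) = 111.01
(20) = 40.88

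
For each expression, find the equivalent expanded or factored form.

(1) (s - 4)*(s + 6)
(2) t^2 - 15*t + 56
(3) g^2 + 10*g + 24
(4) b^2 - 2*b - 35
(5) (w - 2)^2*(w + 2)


(1) = s^2 + 2*s - 24
(2) = (t - 8)*(t - 7)
(3) = (g + 4)*(g + 6)
(4) = (b - 7)*(b + 5)
(5) = w^3 - 2*w^2 - 4*w + 8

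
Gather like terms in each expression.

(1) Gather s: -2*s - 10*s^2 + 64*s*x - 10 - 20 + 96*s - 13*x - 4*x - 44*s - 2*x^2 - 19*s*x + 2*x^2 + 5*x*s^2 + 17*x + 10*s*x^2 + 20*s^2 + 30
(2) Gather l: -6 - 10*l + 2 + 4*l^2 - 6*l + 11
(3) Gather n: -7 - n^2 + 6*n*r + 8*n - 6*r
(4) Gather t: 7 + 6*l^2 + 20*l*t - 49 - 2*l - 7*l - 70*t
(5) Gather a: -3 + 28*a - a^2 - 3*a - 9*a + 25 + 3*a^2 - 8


(1) = s^2*(5*x + 10) + s*(10*x^2 + 45*x + 50)
(2) = 4*l^2 - 16*l + 7
(3) = -n^2 + n*(6*r + 8) - 6*r - 7
(4) = 6*l^2 - 9*l + t*(20*l - 70) - 42
(5) = 2*a^2 + 16*a + 14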